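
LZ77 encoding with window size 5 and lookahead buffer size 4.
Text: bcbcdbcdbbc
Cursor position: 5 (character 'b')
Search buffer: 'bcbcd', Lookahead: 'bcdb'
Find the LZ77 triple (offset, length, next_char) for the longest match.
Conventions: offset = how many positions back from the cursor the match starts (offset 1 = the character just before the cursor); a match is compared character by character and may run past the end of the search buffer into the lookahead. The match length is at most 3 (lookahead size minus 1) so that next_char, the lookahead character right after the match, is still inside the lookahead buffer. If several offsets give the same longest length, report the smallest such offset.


Try each offset into the search buffer:
  offset=1 (pos 4, char 'd'): match length 0
  offset=2 (pos 3, char 'c'): match length 0
  offset=3 (pos 2, char 'b'): match length 3
  offset=4 (pos 1, char 'c'): match length 0
  offset=5 (pos 0, char 'b'): match length 2
Longest match has length 3 at offset 3.
next_char = character at position 5 + 3 = 8 -> 'b'

Best match: offset=3, length=3 (matching 'bcd' starting at position 2)
LZ77 triple: (3, 3, 'b')


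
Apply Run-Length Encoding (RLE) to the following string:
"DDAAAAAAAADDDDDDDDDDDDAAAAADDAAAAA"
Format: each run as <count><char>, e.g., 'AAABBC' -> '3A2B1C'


Scanning runs left to right:
  i=0: run of 'D' x 2 -> '2D'
  i=2: run of 'A' x 8 -> '8A'
  i=10: run of 'D' x 12 -> '12D'
  i=22: run of 'A' x 5 -> '5A'
  i=27: run of 'D' x 2 -> '2D'
  i=29: run of 'A' x 5 -> '5A'

RLE = 2D8A12D5A2D5A


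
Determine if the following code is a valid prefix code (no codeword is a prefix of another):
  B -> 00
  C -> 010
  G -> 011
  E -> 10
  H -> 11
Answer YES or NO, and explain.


Checking each pair (does one codeword prefix another?):
  B='00' vs C='010': no prefix
  B='00' vs G='011': no prefix
  B='00' vs E='10': no prefix
  B='00' vs H='11': no prefix
  C='010' vs B='00': no prefix
  C='010' vs G='011': no prefix
  C='010' vs E='10': no prefix
  C='010' vs H='11': no prefix
  G='011' vs B='00': no prefix
  G='011' vs C='010': no prefix
  G='011' vs E='10': no prefix
  G='011' vs H='11': no prefix
  E='10' vs B='00': no prefix
  E='10' vs C='010': no prefix
  E='10' vs G='011': no prefix
  E='10' vs H='11': no prefix
  H='11' vs B='00': no prefix
  H='11' vs C='010': no prefix
  H='11' vs G='011': no prefix
  H='11' vs E='10': no prefix
No violation found over all pairs.

YES -- this is a valid prefix code. No codeword is a prefix of any other codeword.


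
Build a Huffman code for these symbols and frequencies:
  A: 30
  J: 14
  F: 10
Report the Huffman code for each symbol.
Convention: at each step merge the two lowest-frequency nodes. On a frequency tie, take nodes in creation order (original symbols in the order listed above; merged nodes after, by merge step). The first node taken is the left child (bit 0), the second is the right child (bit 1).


Huffman tree construction:
Step 1: Merge F(10) + J(14) = 24
Step 2: Merge (F+J)(24) + A(30) = 54
Read each symbol's code off the tree from the root (left child = 0, right child = 1).

Codes:
  A: 1 (length 1)
  J: 01 (length 2)
  F: 00 (length 2)
Average code length: 78/54 = 1.4444 bits/symbol


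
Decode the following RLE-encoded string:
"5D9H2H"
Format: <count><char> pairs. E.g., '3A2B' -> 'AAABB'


Expanding each <count><char> pair:
  5D -> 'DDDDD'
  9H -> 'HHHHHHHHH'
  2H -> 'HH'

Decoded = DDDDDHHHHHHHHHHH


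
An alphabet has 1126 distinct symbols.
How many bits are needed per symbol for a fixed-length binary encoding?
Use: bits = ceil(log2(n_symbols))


log2(1126) = 10.137
Bracket: 2^10 = 1024 < 1126 <= 2^11 = 2048
So ceil(log2(1126)) = 11

bits = ceil(log2(1126)) = ceil(10.137) = 11 bits


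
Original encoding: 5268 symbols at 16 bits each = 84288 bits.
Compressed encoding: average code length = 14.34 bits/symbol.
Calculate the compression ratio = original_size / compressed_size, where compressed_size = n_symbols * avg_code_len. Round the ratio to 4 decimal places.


original_size = n_symbols * orig_bits = 5268 * 16 = 84288 bits
compressed_size = n_symbols * avg_code_len = 5268 * 14.34 = 75543.12 bits
ratio = original_size / compressed_size = 84288 / 75543.12 = 1.1158

Compression ratio = 1.1158


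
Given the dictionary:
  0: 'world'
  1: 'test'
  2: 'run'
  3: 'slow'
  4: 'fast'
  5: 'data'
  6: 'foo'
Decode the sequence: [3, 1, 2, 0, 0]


Look up each index in the dictionary:
  3 -> 'slow'
  1 -> 'test'
  2 -> 'run'
  0 -> 'world'
  0 -> 'world'

Decoded: "slow test run world world"


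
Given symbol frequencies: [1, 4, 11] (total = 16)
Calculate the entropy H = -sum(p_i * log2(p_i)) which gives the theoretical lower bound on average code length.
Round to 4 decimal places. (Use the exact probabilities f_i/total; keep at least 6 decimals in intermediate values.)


Per-symbol terms -p_i * log2(p_i) with p_i = f_i/16:
  p = 1/16 = 0.062500: log2(p) = -4.000000, -p*log2(p) = 0.250000
  p = 4/16 = 0.250000: log2(p) = -2.000000, -p*log2(p) = 0.500000
  p = 11/16 = 0.687500: log2(p) = -0.540568, -p*log2(p) = 0.371641
H = 0.250000 + 0.500000 + 0.371641 = 1.121641

H = 1.1216 bits/symbol


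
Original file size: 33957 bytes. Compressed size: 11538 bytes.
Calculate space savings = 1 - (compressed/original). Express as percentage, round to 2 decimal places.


ratio = compressed/original = 11538/33957 = 0.339783
savings = 1 - ratio = 1 - 0.339783 = 0.660217
as a percentage: 0.660217 * 100 = 66.02%

Space savings = 1 - 11538/33957 = 66.02%


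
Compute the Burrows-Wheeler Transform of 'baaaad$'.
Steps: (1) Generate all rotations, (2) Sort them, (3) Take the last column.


Rotations (sorted):
  0: $baaaad -> last char: d
  1: aaaad$b -> last char: b
  2: aaad$ba -> last char: a
  3: aad$baa -> last char: a
  4: ad$baaa -> last char: a
  5: baaaad$ -> last char: $
  6: d$baaaa -> last char: a


BWT = dbaaa$a


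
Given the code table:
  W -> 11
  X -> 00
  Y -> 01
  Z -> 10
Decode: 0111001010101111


Decoding:
01 -> Y
11 -> W
00 -> X
10 -> Z
10 -> Z
10 -> Z
11 -> W
11 -> W


Result: YWXZZZWW


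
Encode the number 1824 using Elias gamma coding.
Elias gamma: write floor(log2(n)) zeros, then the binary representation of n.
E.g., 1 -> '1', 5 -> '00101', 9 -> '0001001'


num_bits = floor(log2(1824)) + 1 = 11
leading_zeros = num_bits - 1 = 10
binary(1824) = 11100100000

Elias gamma(1824) = '0000000000' + '11100100000' = 000000000011100100000 (21 bits)


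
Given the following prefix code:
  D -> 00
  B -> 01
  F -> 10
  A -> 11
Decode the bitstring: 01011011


Decoding step by step:
Bits 01 -> B
Bits 01 -> B
Bits 10 -> F
Bits 11 -> A


Decoded message: BBFA


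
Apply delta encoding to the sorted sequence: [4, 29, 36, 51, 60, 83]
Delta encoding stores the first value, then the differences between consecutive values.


First value: 4
Deltas:
  29 - 4 = 25
  36 - 29 = 7
  51 - 36 = 15
  60 - 51 = 9
  83 - 60 = 23


Delta encoded: [4, 25, 7, 15, 9, 23]


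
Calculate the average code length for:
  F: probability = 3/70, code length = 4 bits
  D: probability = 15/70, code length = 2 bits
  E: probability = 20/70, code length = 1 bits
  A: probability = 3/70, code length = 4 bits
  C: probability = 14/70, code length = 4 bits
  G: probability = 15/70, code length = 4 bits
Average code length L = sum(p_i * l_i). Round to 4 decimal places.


Weighted contributions p_i * l_i:
  F: (3/70) * 4 = 12/70
  D: (15/70) * 2 = 30/70
  E: (20/70) * 1 = 20/70
  A: (3/70) * 4 = 12/70
  C: (14/70) * 4 = 56/70
  G: (15/70) * 4 = 60/70
Sum = (12 + 30 + 20 + 12 + 56 + 60)/70 = 190/70

L = 190/70 = 2.7143 bits/symbol


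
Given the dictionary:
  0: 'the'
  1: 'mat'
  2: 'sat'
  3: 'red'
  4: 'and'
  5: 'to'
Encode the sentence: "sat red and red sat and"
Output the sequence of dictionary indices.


Look up each word in the dictionary:
  'sat' -> 2
  'red' -> 3
  'and' -> 4
  'red' -> 3
  'sat' -> 2
  'and' -> 4

Encoded: [2, 3, 4, 3, 2, 4]


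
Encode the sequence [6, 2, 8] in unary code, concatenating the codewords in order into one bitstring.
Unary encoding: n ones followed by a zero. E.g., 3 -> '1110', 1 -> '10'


Encode each number as n ones followed by a terminating 0:
  6 -> 1111110 (7 bits)
  2 -> 110 (3 bits)
  8 -> 111111110 (9 bits)
Total length = 7 + 3 + 9 = 19 bits.

Unary([6, 2, 8]) = 1111110110111111110 (19 bits)


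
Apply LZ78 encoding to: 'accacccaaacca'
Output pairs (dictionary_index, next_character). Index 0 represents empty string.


LZ78 encoding steps:
Dictionary: {0: ''}
Step 1: w='' (idx 0), next='a' -> output (0, 'a'), add 'a' as idx 1
Step 2: w='' (idx 0), next='c' -> output (0, 'c'), add 'c' as idx 2
Step 3: w='c' (idx 2), next='a' -> output (2, 'a'), add 'ca' as idx 3
Step 4: w='c' (idx 2), next='c' -> output (2, 'c'), add 'cc' as idx 4
Step 5: w='ca' (idx 3), next='a' -> output (3, 'a'), add 'caa' as idx 5
Step 6: w='a' (idx 1), next='c' -> output (1, 'c'), add 'ac' as idx 6
Step 7: w='ca' (idx 3), end of input -> output (3, '')


Encoded: [(0, 'a'), (0, 'c'), (2, 'a'), (2, 'c'), (3, 'a'), (1, 'c'), (3, '')]


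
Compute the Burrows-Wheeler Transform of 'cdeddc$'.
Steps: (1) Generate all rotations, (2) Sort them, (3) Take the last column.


Rotations (sorted):
  0: $cdeddc -> last char: c
  1: c$cdedd -> last char: d
  2: cdeddc$ -> last char: $
  3: dc$cded -> last char: d
  4: ddc$cde -> last char: e
  5: deddc$c -> last char: c
  6: eddc$cd -> last char: d


BWT = cd$decd


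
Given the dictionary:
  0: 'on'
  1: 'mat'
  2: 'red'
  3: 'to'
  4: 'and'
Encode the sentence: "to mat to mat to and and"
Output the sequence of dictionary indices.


Look up each word in the dictionary:
  'to' -> 3
  'mat' -> 1
  'to' -> 3
  'mat' -> 1
  'to' -> 3
  'and' -> 4
  'and' -> 4

Encoded: [3, 1, 3, 1, 3, 4, 4]


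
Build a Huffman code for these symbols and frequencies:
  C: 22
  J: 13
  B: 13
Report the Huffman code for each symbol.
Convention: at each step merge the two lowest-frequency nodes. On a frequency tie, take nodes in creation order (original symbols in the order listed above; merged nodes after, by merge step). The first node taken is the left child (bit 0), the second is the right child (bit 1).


Huffman tree construction:
Step 1: Merge J(13) + B(13) = 26
Step 2: Merge C(22) + (J+B)(26) = 48
Read each symbol's code off the tree from the root (left child = 0, right child = 1).

Codes:
  C: 0 (length 1)
  J: 10 (length 2)
  B: 11 (length 2)
Average code length: 74/48 = 1.5417 bits/symbol


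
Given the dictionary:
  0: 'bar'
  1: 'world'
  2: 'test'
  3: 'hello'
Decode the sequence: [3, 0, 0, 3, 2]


Look up each index in the dictionary:
  3 -> 'hello'
  0 -> 'bar'
  0 -> 'bar'
  3 -> 'hello'
  2 -> 'test'

Decoded: "hello bar bar hello test"


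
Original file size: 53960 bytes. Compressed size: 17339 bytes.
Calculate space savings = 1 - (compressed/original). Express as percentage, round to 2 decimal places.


ratio = compressed/original = 17339/53960 = 0.321331
savings = 1 - ratio = 1 - 0.321331 = 0.678669
as a percentage: 0.678669 * 100 = 67.87%

Space savings = 1 - 17339/53960 = 67.87%


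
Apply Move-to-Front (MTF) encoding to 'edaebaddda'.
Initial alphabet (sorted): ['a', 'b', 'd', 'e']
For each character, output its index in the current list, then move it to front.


MTF encoding:
'e': index 3 in ['a', 'b', 'd', 'e'] -> ['e', 'a', 'b', 'd']
'd': index 3 in ['e', 'a', 'b', 'd'] -> ['d', 'e', 'a', 'b']
'a': index 2 in ['d', 'e', 'a', 'b'] -> ['a', 'd', 'e', 'b']
'e': index 2 in ['a', 'd', 'e', 'b'] -> ['e', 'a', 'd', 'b']
'b': index 3 in ['e', 'a', 'd', 'b'] -> ['b', 'e', 'a', 'd']
'a': index 2 in ['b', 'e', 'a', 'd'] -> ['a', 'b', 'e', 'd']
'd': index 3 in ['a', 'b', 'e', 'd'] -> ['d', 'a', 'b', 'e']
'd': index 0 in ['d', 'a', 'b', 'e'] -> ['d', 'a', 'b', 'e']
'd': index 0 in ['d', 'a', 'b', 'e'] -> ['d', 'a', 'b', 'e']
'a': index 1 in ['d', 'a', 'b', 'e'] -> ['a', 'd', 'b', 'e']


Output: [3, 3, 2, 2, 3, 2, 3, 0, 0, 1]


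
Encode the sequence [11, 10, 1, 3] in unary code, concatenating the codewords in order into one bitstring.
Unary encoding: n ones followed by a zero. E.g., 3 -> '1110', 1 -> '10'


Encode each number as n ones followed by a terminating 0:
  11 -> 111111111110 (12 bits)
  10 -> 11111111110 (11 bits)
  1 -> 10 (2 bits)
  3 -> 1110 (4 bits)
Total length = 12 + 11 + 2 + 4 = 29 bits.

Unary([11, 10, 1, 3]) = 11111111111011111111110101110 (29 bits)


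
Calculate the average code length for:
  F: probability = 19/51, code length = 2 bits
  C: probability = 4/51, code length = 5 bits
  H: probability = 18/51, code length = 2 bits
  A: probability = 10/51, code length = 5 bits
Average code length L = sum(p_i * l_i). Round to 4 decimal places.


Weighted contributions p_i * l_i:
  F: (19/51) * 2 = 38/51
  C: (4/51) * 5 = 20/51
  H: (18/51) * 2 = 36/51
  A: (10/51) * 5 = 50/51
Sum = (38 + 20 + 36 + 50)/51 = 144/51

L = 144/51 = 2.8235 bits/symbol


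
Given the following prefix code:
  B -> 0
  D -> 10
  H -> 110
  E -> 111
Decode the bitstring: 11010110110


Decoding step by step:
Bits 110 -> H
Bits 10 -> D
Bits 110 -> H
Bits 110 -> H


Decoded message: HDHH


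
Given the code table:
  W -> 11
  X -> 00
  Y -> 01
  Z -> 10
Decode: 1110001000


Decoding:
11 -> W
10 -> Z
00 -> X
10 -> Z
00 -> X


Result: WZXZX


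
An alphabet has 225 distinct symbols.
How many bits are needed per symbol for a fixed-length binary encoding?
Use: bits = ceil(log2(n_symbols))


log2(225) = 7.8138
Bracket: 2^7 = 128 < 225 <= 2^8 = 256
So ceil(log2(225)) = 8

bits = ceil(log2(225)) = ceil(7.8138) = 8 bits


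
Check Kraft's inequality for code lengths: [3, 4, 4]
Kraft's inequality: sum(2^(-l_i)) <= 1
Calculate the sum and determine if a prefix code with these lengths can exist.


Sum = 2^(-3) + 2^(-4) + 2^(-4)
    = 0.125 + 0.0625 + 0.0625
    = 4/16 = 0.25
Since 0.25 <= 1, Kraft's inequality IS satisfied.
A prefix code with these lengths CAN exist.

Kraft sum = 0.25. Satisfied.


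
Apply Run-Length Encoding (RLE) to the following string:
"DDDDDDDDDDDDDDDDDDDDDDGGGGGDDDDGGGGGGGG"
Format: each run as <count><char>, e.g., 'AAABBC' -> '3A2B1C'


Scanning runs left to right:
  i=0: run of 'D' x 22 -> '22D'
  i=22: run of 'G' x 5 -> '5G'
  i=27: run of 'D' x 4 -> '4D'
  i=31: run of 'G' x 8 -> '8G'

RLE = 22D5G4D8G


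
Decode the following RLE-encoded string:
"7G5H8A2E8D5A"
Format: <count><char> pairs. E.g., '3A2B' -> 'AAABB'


Expanding each <count><char> pair:
  7G -> 'GGGGGGG'
  5H -> 'HHHHH'
  8A -> 'AAAAAAAA'
  2E -> 'EE'
  8D -> 'DDDDDDDD'
  5A -> 'AAAAA'

Decoded = GGGGGGGHHHHHAAAAAAAAEEDDDDDDDDAAAAA


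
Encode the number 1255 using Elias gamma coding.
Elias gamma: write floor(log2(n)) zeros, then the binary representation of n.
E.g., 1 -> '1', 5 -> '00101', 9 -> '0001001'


num_bits = floor(log2(1255)) + 1 = 11
leading_zeros = num_bits - 1 = 10
binary(1255) = 10011100111

Elias gamma(1255) = '0000000000' + '10011100111' = 000000000010011100111 (21 bits)


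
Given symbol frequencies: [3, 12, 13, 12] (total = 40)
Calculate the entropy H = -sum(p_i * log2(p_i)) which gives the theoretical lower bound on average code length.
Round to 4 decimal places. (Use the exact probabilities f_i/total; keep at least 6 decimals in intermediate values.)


Per-symbol terms -p_i * log2(p_i) with p_i = f_i/40:
  p = 3/40 = 0.075000: log2(p) = -3.736966, -p*log2(p) = 0.280272
  p = 12/40 = 0.300000: log2(p) = -1.736966, -p*log2(p) = 0.521090
  p = 13/40 = 0.325000: log2(p) = -1.621488, -p*log2(p) = 0.526984
  p = 12/40 = 0.300000: log2(p) = -1.736966, -p*log2(p) = 0.521090
H = 0.280272 + 0.521090 + 0.526984 + 0.521090 = 1.849436

H = 1.8494 bits/symbol


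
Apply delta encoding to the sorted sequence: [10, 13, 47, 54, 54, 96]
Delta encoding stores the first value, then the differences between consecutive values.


First value: 10
Deltas:
  13 - 10 = 3
  47 - 13 = 34
  54 - 47 = 7
  54 - 54 = 0
  96 - 54 = 42


Delta encoded: [10, 3, 34, 7, 0, 42]


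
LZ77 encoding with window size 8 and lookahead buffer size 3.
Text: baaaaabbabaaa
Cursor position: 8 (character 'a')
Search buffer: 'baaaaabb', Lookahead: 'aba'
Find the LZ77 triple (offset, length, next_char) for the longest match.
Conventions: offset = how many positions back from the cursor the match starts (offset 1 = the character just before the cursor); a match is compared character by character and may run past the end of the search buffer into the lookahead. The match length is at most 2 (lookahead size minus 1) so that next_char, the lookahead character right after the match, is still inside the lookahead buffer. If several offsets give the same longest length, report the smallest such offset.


Try each offset into the search buffer:
  offset=1 (pos 7, char 'b'): match length 0
  offset=2 (pos 6, char 'b'): match length 0
  offset=3 (pos 5, char 'a'): match length 2
  offset=4 (pos 4, char 'a'): match length 1
  offset=5 (pos 3, char 'a'): match length 1
  offset=6 (pos 2, char 'a'): match length 1
  offset=7 (pos 1, char 'a'): match length 1
  offset=8 (pos 0, char 'b'): match length 0
Longest match has length 2 at offset 3.
next_char = character at position 8 + 2 = 10 -> 'a'

Best match: offset=3, length=2 (matching 'ab' starting at position 5)
LZ77 triple: (3, 2, 'a')


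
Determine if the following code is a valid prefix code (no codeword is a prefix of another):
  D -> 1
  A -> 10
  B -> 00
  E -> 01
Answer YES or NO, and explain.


Checking each pair (does one codeword prefix another?):
  D='1' vs A='10': prefix -- VIOLATION

NO -- this is NOT a valid prefix code. D (1) is a prefix of A (10).


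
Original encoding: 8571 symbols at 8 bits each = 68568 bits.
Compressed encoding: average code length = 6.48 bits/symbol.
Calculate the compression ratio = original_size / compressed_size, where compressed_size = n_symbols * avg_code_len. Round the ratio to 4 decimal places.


original_size = n_symbols * orig_bits = 8571 * 8 = 68568 bits
compressed_size = n_symbols * avg_code_len = 8571 * 6.48 = 55540.08 bits
ratio = original_size / compressed_size = 68568 / 55540.08 = 1.2346

Compression ratio = 1.2346


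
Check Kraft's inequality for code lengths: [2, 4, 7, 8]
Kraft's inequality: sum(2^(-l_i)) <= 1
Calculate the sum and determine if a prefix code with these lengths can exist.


Sum = 2^(-2) + 2^(-4) + 2^(-7) + 2^(-8)
    = 0.25 + 0.0625 + 0.0078125 + 0.00390625
    = 83/256 = 0.32421875
Since 0.32421875 <= 1, Kraft's inequality IS satisfied.
A prefix code with these lengths CAN exist.

Kraft sum = 0.32421875. Satisfied.


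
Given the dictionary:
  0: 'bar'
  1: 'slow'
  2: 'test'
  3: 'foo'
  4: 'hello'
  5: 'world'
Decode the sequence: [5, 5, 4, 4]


Look up each index in the dictionary:
  5 -> 'world'
  5 -> 'world'
  4 -> 'hello'
  4 -> 'hello'

Decoded: "world world hello hello"


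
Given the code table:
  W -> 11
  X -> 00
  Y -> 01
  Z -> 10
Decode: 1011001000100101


Decoding:
10 -> Z
11 -> W
00 -> X
10 -> Z
00 -> X
10 -> Z
01 -> Y
01 -> Y


Result: ZWXZXZYY


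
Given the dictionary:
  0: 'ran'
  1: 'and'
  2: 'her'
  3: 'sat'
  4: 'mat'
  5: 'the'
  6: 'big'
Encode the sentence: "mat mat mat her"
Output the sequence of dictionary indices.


Look up each word in the dictionary:
  'mat' -> 4
  'mat' -> 4
  'mat' -> 4
  'her' -> 2

Encoded: [4, 4, 4, 2]


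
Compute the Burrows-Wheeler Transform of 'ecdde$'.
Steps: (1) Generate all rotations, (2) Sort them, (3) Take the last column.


Rotations (sorted):
  0: $ecdde -> last char: e
  1: cdde$e -> last char: e
  2: dde$ec -> last char: c
  3: de$ecd -> last char: d
  4: e$ecdd -> last char: d
  5: ecdde$ -> last char: $


BWT = eecdd$


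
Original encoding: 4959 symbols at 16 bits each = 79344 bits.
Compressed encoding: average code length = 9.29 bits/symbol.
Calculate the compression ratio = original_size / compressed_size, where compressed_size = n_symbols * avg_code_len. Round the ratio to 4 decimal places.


original_size = n_symbols * orig_bits = 4959 * 16 = 79344 bits
compressed_size = n_symbols * avg_code_len = 4959 * 9.29 = 46069.11 bits
ratio = original_size / compressed_size = 79344 / 46069.11 = 1.7223

Compression ratio = 1.7223


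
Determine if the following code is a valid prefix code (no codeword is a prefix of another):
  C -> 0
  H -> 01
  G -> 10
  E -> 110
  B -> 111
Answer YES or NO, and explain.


Checking each pair (does one codeword prefix another?):
  C='0' vs H='01': prefix -- VIOLATION

NO -- this is NOT a valid prefix code. C (0) is a prefix of H (01).


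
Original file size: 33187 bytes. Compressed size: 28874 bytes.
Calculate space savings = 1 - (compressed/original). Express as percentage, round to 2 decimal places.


ratio = compressed/original = 28874/33187 = 0.870039
savings = 1 - ratio = 1 - 0.870039 = 0.129961
as a percentage: 0.129961 * 100 = 13.0%

Space savings = 1 - 28874/33187 = 13.0%


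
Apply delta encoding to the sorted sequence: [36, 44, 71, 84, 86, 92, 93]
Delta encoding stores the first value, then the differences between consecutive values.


First value: 36
Deltas:
  44 - 36 = 8
  71 - 44 = 27
  84 - 71 = 13
  86 - 84 = 2
  92 - 86 = 6
  93 - 92 = 1


Delta encoded: [36, 8, 27, 13, 2, 6, 1]


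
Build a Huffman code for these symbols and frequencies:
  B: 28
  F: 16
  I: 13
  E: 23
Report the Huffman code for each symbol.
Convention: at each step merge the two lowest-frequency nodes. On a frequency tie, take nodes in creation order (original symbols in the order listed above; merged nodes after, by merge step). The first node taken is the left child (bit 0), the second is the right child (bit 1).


Huffman tree construction:
Step 1: Merge I(13) + F(16) = 29
Step 2: Merge E(23) + B(28) = 51
Step 3: Merge (I+F)(29) + (E+B)(51) = 80
Read each symbol's code off the tree from the root (left child = 0, right child = 1).

Codes:
  B: 11 (length 2)
  F: 01 (length 2)
  I: 00 (length 2)
  E: 10 (length 2)
Average code length: 160/80 = 2.0000 bits/symbol


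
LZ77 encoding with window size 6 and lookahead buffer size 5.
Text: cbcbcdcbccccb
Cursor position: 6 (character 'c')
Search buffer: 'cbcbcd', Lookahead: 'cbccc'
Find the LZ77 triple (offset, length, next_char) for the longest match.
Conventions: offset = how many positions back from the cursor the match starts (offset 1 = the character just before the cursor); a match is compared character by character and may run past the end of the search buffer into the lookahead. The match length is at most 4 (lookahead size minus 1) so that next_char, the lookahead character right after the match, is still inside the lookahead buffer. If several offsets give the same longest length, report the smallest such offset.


Try each offset into the search buffer:
  offset=1 (pos 5, char 'd'): match length 0
  offset=2 (pos 4, char 'c'): match length 1
  offset=3 (pos 3, char 'b'): match length 0
  offset=4 (pos 2, char 'c'): match length 3
  offset=5 (pos 1, char 'b'): match length 0
  offset=6 (pos 0, char 'c'): match length 3
Longest match has length 3, found at offsets 4, 6; take the smallest, offset 4.
next_char = character at position 6 + 3 = 9 -> 'c'

Best match: offset=4, length=3 (matching 'cbc' starting at position 2)
LZ77 triple: (4, 3, 'c')


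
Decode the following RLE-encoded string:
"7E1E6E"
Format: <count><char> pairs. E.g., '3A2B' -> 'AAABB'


Expanding each <count><char> pair:
  7E -> 'EEEEEEE'
  1E -> 'E'
  6E -> 'EEEEEE'

Decoded = EEEEEEEEEEEEEE


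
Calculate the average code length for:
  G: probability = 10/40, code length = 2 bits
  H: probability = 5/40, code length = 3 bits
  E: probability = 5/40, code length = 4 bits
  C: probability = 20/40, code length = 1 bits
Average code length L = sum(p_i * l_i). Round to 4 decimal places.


Weighted contributions p_i * l_i:
  G: (10/40) * 2 = 20/40
  H: (5/40) * 3 = 15/40
  E: (5/40) * 4 = 20/40
  C: (20/40) * 1 = 20/40
Sum = (20 + 15 + 20 + 20)/40 = 75/40

L = 75/40 = 1.8750 bits/symbol


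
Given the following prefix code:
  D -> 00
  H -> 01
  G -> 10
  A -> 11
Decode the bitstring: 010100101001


Decoding step by step:
Bits 01 -> H
Bits 01 -> H
Bits 00 -> D
Bits 10 -> G
Bits 10 -> G
Bits 01 -> H


Decoded message: HHDGGH


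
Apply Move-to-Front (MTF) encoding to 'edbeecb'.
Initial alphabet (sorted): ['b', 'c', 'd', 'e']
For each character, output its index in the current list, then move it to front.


MTF encoding:
'e': index 3 in ['b', 'c', 'd', 'e'] -> ['e', 'b', 'c', 'd']
'd': index 3 in ['e', 'b', 'c', 'd'] -> ['d', 'e', 'b', 'c']
'b': index 2 in ['d', 'e', 'b', 'c'] -> ['b', 'd', 'e', 'c']
'e': index 2 in ['b', 'd', 'e', 'c'] -> ['e', 'b', 'd', 'c']
'e': index 0 in ['e', 'b', 'd', 'c'] -> ['e', 'b', 'd', 'c']
'c': index 3 in ['e', 'b', 'd', 'c'] -> ['c', 'e', 'b', 'd']
'b': index 2 in ['c', 'e', 'b', 'd'] -> ['b', 'c', 'e', 'd']


Output: [3, 3, 2, 2, 0, 3, 2]


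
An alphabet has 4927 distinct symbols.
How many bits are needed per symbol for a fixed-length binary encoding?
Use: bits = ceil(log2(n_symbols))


log2(4927) = 12.2665
Bracket: 2^12 = 4096 < 4927 <= 2^13 = 8192
So ceil(log2(4927)) = 13

bits = ceil(log2(4927)) = ceil(12.2665) = 13 bits


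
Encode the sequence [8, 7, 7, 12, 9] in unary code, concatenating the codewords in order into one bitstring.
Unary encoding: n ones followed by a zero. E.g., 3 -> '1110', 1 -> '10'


Encode each number as n ones followed by a terminating 0:
  8 -> 111111110 (9 bits)
  7 -> 11111110 (8 bits)
  7 -> 11111110 (8 bits)
  12 -> 1111111111110 (13 bits)
  9 -> 1111111110 (10 bits)
Total length = 9 + 8 + 8 + 13 + 10 = 48 bits.

Unary([8, 7, 7, 12, 9]) = 111111110111111101111111011111111111101111111110 (48 bits)


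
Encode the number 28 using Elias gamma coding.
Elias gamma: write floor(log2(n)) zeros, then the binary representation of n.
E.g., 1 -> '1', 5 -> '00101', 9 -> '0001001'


num_bits = floor(log2(28)) + 1 = 5
leading_zeros = num_bits - 1 = 4
binary(28) = 11100

Elias gamma(28) = '0000' + '11100' = 000011100 (9 bits)


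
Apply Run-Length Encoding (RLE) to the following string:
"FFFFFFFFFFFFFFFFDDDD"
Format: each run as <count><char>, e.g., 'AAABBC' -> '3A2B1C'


Scanning runs left to right:
  i=0: run of 'F' x 16 -> '16F'
  i=16: run of 'D' x 4 -> '4D'

RLE = 16F4D


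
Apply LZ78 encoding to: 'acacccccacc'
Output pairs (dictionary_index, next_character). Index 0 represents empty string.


LZ78 encoding steps:
Dictionary: {0: ''}
Step 1: w='' (idx 0), next='a' -> output (0, 'a'), add 'a' as idx 1
Step 2: w='' (idx 0), next='c' -> output (0, 'c'), add 'c' as idx 2
Step 3: w='a' (idx 1), next='c' -> output (1, 'c'), add 'ac' as idx 3
Step 4: w='c' (idx 2), next='c' -> output (2, 'c'), add 'cc' as idx 4
Step 5: w='cc' (idx 4), next='a' -> output (4, 'a'), add 'cca' as idx 5
Step 6: w='cc' (idx 4), end of input -> output (4, '')


Encoded: [(0, 'a'), (0, 'c'), (1, 'c'), (2, 'c'), (4, 'a'), (4, '')]


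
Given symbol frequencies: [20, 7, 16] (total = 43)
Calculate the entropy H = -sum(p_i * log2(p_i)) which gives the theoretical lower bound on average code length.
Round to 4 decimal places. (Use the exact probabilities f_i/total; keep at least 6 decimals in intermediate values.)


Per-symbol terms -p_i * log2(p_i) with p_i = f_i/43:
  p = 20/43 = 0.465116: log2(p) = -1.104337, -p*log2(p) = 0.513645
  p = 7/43 = 0.162791: log2(p) = -2.618910, -p*log2(p) = 0.426334
  p = 16/43 = 0.372093: log2(p) = -1.426265, -p*log2(p) = 0.530703
H = 0.513645 + 0.426334 + 0.530703 = 1.470682

H = 1.4707 bits/symbol


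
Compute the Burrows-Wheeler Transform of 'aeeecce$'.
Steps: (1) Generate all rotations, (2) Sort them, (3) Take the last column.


Rotations (sorted):
  0: $aeeecce -> last char: e
  1: aeeecce$ -> last char: $
  2: cce$aeee -> last char: e
  3: ce$aeeec -> last char: c
  4: e$aeeecc -> last char: c
  5: ecce$aee -> last char: e
  6: eecce$ae -> last char: e
  7: eeecce$a -> last char: a


BWT = e$ecceea


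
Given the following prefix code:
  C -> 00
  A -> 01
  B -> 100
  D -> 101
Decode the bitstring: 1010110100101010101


Decoding step by step:
Bits 101 -> D
Bits 01 -> A
Bits 101 -> D
Bits 00 -> C
Bits 101 -> D
Bits 01 -> A
Bits 01 -> A
Bits 01 -> A


Decoded message: DADCDAAA


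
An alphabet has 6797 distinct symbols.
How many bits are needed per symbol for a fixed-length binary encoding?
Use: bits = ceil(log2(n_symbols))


log2(6797) = 12.7307
Bracket: 2^12 = 4096 < 6797 <= 2^13 = 8192
So ceil(log2(6797)) = 13

bits = ceil(log2(6797)) = ceil(12.7307) = 13 bits


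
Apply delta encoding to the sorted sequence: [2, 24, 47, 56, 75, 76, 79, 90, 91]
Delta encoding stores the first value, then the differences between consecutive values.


First value: 2
Deltas:
  24 - 2 = 22
  47 - 24 = 23
  56 - 47 = 9
  75 - 56 = 19
  76 - 75 = 1
  79 - 76 = 3
  90 - 79 = 11
  91 - 90 = 1


Delta encoded: [2, 22, 23, 9, 19, 1, 3, 11, 1]


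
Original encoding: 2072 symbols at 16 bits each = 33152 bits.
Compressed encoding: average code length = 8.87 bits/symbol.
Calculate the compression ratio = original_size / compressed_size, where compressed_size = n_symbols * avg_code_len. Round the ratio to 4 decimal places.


original_size = n_symbols * orig_bits = 2072 * 16 = 33152 bits
compressed_size = n_symbols * avg_code_len = 2072 * 8.87 = 18378.64 bits
ratio = original_size / compressed_size = 33152 / 18378.64 = 1.8038

Compression ratio = 1.8038


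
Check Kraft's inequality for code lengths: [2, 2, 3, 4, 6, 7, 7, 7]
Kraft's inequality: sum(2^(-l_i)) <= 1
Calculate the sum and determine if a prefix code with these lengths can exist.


Sum = 2^(-2) + 2^(-2) + 2^(-3) + 2^(-4) + 2^(-6) + 2^(-7) + 2^(-7) + 2^(-7)
    = 0.25 + 0.25 + 0.125 + 0.0625 + 0.015625 + 0.0078125 + 0.0078125 + 0.0078125
    = 93/128 = 0.7265625
Since 0.7265625 <= 1, Kraft's inequality IS satisfied.
A prefix code with these lengths CAN exist.

Kraft sum = 0.7265625. Satisfied.


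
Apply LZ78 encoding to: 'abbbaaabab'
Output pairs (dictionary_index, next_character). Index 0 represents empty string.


LZ78 encoding steps:
Dictionary: {0: ''}
Step 1: w='' (idx 0), next='a' -> output (0, 'a'), add 'a' as idx 1
Step 2: w='' (idx 0), next='b' -> output (0, 'b'), add 'b' as idx 2
Step 3: w='b' (idx 2), next='b' -> output (2, 'b'), add 'bb' as idx 3
Step 4: w='a' (idx 1), next='a' -> output (1, 'a'), add 'aa' as idx 4
Step 5: w='a' (idx 1), next='b' -> output (1, 'b'), add 'ab' as idx 5
Step 6: w='ab' (idx 5), end of input -> output (5, '')


Encoded: [(0, 'a'), (0, 'b'), (2, 'b'), (1, 'a'), (1, 'b'), (5, '')]


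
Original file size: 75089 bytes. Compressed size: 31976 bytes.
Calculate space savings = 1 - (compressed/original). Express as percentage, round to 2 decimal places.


ratio = compressed/original = 31976/75089 = 0.425841
savings = 1 - ratio = 1 - 0.425841 = 0.574159
as a percentage: 0.574159 * 100 = 57.42%

Space savings = 1 - 31976/75089 = 57.42%


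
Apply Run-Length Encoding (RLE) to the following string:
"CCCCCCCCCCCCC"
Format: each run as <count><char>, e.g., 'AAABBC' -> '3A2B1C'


Scanning runs left to right:
  i=0: run of 'C' x 13 -> '13C'

RLE = 13C


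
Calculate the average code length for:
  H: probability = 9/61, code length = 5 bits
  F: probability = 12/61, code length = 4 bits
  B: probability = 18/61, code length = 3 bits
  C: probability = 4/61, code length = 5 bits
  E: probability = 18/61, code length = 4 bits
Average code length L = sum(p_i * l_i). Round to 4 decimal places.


Weighted contributions p_i * l_i:
  H: (9/61) * 5 = 45/61
  F: (12/61) * 4 = 48/61
  B: (18/61) * 3 = 54/61
  C: (4/61) * 5 = 20/61
  E: (18/61) * 4 = 72/61
Sum = (45 + 48 + 54 + 20 + 72)/61 = 239/61

L = 239/61 = 3.9180 bits/symbol


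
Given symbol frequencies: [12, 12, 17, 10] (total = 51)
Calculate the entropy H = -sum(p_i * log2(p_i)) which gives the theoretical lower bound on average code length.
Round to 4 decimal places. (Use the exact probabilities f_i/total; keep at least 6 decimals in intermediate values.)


Per-symbol terms -p_i * log2(p_i) with p_i = f_i/51:
  p = 12/51 = 0.235294: log2(p) = -2.087463, -p*log2(p) = 0.491168
  p = 12/51 = 0.235294: log2(p) = -2.087463, -p*log2(p) = 0.491168
  p = 17/51 = 0.333333: log2(p) = -1.584963, -p*log2(p) = 0.528321
  p = 10/51 = 0.196078: log2(p) = -2.350497, -p*log2(p) = 0.460882
H = 0.491168 + 0.491168 + 0.528321 + 0.460882 = 1.971539

H = 1.9715 bits/symbol


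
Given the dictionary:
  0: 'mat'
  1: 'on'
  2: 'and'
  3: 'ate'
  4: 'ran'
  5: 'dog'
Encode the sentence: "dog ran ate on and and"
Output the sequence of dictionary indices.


Look up each word in the dictionary:
  'dog' -> 5
  'ran' -> 4
  'ate' -> 3
  'on' -> 1
  'and' -> 2
  'and' -> 2

Encoded: [5, 4, 3, 1, 2, 2]


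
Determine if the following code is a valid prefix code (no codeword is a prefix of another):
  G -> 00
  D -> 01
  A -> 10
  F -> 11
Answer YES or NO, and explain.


Checking each pair (does one codeword prefix another?):
  G='00' vs D='01': no prefix
  G='00' vs A='10': no prefix
  G='00' vs F='11': no prefix
  D='01' vs G='00': no prefix
  D='01' vs A='10': no prefix
  D='01' vs F='11': no prefix
  A='10' vs G='00': no prefix
  A='10' vs D='01': no prefix
  A='10' vs F='11': no prefix
  F='11' vs G='00': no prefix
  F='11' vs D='01': no prefix
  F='11' vs A='10': no prefix
No violation found over all pairs.

YES -- this is a valid prefix code. No codeword is a prefix of any other codeword.


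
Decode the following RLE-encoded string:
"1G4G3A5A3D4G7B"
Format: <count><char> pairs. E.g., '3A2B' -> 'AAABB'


Expanding each <count><char> pair:
  1G -> 'G'
  4G -> 'GGGG'
  3A -> 'AAA'
  5A -> 'AAAAA'
  3D -> 'DDD'
  4G -> 'GGGG'
  7B -> 'BBBBBBB'

Decoded = GGGGGAAAAAAAADDDGGGGBBBBBBB


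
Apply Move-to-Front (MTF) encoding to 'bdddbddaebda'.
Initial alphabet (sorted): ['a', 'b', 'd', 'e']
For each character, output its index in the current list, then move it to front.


MTF encoding:
'b': index 1 in ['a', 'b', 'd', 'e'] -> ['b', 'a', 'd', 'e']
'd': index 2 in ['b', 'a', 'd', 'e'] -> ['d', 'b', 'a', 'e']
'd': index 0 in ['d', 'b', 'a', 'e'] -> ['d', 'b', 'a', 'e']
'd': index 0 in ['d', 'b', 'a', 'e'] -> ['d', 'b', 'a', 'e']
'b': index 1 in ['d', 'b', 'a', 'e'] -> ['b', 'd', 'a', 'e']
'd': index 1 in ['b', 'd', 'a', 'e'] -> ['d', 'b', 'a', 'e']
'd': index 0 in ['d', 'b', 'a', 'e'] -> ['d', 'b', 'a', 'e']
'a': index 2 in ['d', 'b', 'a', 'e'] -> ['a', 'd', 'b', 'e']
'e': index 3 in ['a', 'd', 'b', 'e'] -> ['e', 'a', 'd', 'b']
'b': index 3 in ['e', 'a', 'd', 'b'] -> ['b', 'e', 'a', 'd']
'd': index 3 in ['b', 'e', 'a', 'd'] -> ['d', 'b', 'e', 'a']
'a': index 3 in ['d', 'b', 'e', 'a'] -> ['a', 'd', 'b', 'e']


Output: [1, 2, 0, 0, 1, 1, 0, 2, 3, 3, 3, 3]


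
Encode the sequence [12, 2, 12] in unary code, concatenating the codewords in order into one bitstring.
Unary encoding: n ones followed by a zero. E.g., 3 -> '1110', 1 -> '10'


Encode each number as n ones followed by a terminating 0:
  12 -> 1111111111110 (13 bits)
  2 -> 110 (3 bits)
  12 -> 1111111111110 (13 bits)
Total length = 13 + 3 + 13 = 29 bits.

Unary([12, 2, 12]) = 11111111111101101111111111110 (29 bits)


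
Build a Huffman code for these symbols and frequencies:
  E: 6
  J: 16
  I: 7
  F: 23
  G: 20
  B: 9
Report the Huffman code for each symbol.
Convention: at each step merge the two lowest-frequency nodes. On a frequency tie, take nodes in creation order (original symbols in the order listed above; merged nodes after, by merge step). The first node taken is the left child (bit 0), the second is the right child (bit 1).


Huffman tree construction:
Step 1: Merge E(6) + I(7) = 13
Step 2: Merge B(9) + (E+I)(13) = 22
Step 3: Merge J(16) + G(20) = 36
Step 4: Merge (B+(E+I))(22) + F(23) = 45
Step 5: Merge (J+G)(36) + ((B+(E+I))+F)(45) = 81
Read each symbol's code off the tree from the root (left child = 0, right child = 1).

Codes:
  E: 1010 (length 4)
  J: 00 (length 2)
  I: 1011 (length 4)
  F: 11 (length 2)
  G: 01 (length 2)
  B: 100 (length 3)
Average code length: 197/81 = 2.4321 bits/symbol


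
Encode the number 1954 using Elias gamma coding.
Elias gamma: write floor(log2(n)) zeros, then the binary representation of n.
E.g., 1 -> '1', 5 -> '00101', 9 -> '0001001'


num_bits = floor(log2(1954)) + 1 = 11
leading_zeros = num_bits - 1 = 10
binary(1954) = 11110100010

Elias gamma(1954) = '0000000000' + '11110100010' = 000000000011110100010 (21 bits)


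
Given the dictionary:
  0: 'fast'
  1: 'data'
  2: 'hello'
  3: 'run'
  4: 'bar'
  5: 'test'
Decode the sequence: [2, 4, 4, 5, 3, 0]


Look up each index in the dictionary:
  2 -> 'hello'
  4 -> 'bar'
  4 -> 'bar'
  5 -> 'test'
  3 -> 'run'
  0 -> 'fast'

Decoded: "hello bar bar test run fast"


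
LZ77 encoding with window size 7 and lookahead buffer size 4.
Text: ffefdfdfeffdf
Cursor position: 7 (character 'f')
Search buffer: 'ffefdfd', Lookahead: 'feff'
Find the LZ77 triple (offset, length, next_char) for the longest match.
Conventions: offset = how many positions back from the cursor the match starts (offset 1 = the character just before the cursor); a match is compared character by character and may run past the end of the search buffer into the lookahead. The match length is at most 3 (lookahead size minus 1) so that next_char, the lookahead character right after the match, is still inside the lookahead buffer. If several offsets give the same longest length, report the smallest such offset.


Try each offset into the search buffer:
  offset=1 (pos 6, char 'd'): match length 0
  offset=2 (pos 5, char 'f'): match length 1
  offset=3 (pos 4, char 'd'): match length 0
  offset=4 (pos 3, char 'f'): match length 1
  offset=5 (pos 2, char 'e'): match length 0
  offset=6 (pos 1, char 'f'): match length 3
  offset=7 (pos 0, char 'f'): match length 1
Longest match has length 3 at offset 6.
next_char = character at position 7 + 3 = 10 -> 'f'

Best match: offset=6, length=3 (matching 'fef' starting at position 1)
LZ77 triple: (6, 3, 'f')


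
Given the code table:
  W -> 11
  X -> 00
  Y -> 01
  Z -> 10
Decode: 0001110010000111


Decoding:
00 -> X
01 -> Y
11 -> W
00 -> X
10 -> Z
00 -> X
01 -> Y
11 -> W


Result: XYWXZXYW


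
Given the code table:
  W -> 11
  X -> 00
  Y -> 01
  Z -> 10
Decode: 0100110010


Decoding:
01 -> Y
00 -> X
11 -> W
00 -> X
10 -> Z


Result: YXWXZ


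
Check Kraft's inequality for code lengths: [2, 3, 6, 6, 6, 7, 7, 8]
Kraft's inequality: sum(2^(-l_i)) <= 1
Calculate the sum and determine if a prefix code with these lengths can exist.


Sum = 2^(-2) + 2^(-3) + 2^(-6) + 2^(-6) + 2^(-6) + 2^(-7) + 2^(-7) + 2^(-8)
    = 0.25 + 0.125 + 0.015625 + 0.015625 + 0.015625 + 0.0078125 + 0.0078125 + 0.00390625
    = 113/256 = 0.44140625
Since 0.44140625 <= 1, Kraft's inequality IS satisfied.
A prefix code with these lengths CAN exist.

Kraft sum = 0.44140625. Satisfied.


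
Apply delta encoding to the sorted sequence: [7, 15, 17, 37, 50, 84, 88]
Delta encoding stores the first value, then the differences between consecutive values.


First value: 7
Deltas:
  15 - 7 = 8
  17 - 15 = 2
  37 - 17 = 20
  50 - 37 = 13
  84 - 50 = 34
  88 - 84 = 4


Delta encoded: [7, 8, 2, 20, 13, 34, 4]


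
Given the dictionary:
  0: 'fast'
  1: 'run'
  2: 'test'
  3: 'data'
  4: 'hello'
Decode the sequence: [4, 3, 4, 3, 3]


Look up each index in the dictionary:
  4 -> 'hello'
  3 -> 'data'
  4 -> 'hello'
  3 -> 'data'
  3 -> 'data'

Decoded: "hello data hello data data"


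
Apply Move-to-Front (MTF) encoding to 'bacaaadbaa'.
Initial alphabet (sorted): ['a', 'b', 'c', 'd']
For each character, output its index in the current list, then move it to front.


MTF encoding:
'b': index 1 in ['a', 'b', 'c', 'd'] -> ['b', 'a', 'c', 'd']
'a': index 1 in ['b', 'a', 'c', 'd'] -> ['a', 'b', 'c', 'd']
'c': index 2 in ['a', 'b', 'c', 'd'] -> ['c', 'a', 'b', 'd']
'a': index 1 in ['c', 'a', 'b', 'd'] -> ['a', 'c', 'b', 'd']
'a': index 0 in ['a', 'c', 'b', 'd'] -> ['a', 'c', 'b', 'd']
'a': index 0 in ['a', 'c', 'b', 'd'] -> ['a', 'c', 'b', 'd']
'd': index 3 in ['a', 'c', 'b', 'd'] -> ['d', 'a', 'c', 'b']
'b': index 3 in ['d', 'a', 'c', 'b'] -> ['b', 'd', 'a', 'c']
'a': index 2 in ['b', 'd', 'a', 'c'] -> ['a', 'b', 'd', 'c']
'a': index 0 in ['a', 'b', 'd', 'c'] -> ['a', 'b', 'd', 'c']


Output: [1, 1, 2, 1, 0, 0, 3, 3, 2, 0]
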